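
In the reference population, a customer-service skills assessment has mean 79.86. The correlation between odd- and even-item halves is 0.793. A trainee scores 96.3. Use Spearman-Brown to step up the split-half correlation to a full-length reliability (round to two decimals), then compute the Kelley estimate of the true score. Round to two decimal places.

Spearman-Brown: ρ = 2r/(1 + r) = 2(0.793)/(1 + 0.793) = 1.5860/1.793 = 0.8846 → 0.88
T̂ = ρX + (1 − ρ)μ
  = 0.88 × 96.3 + 0.12 × 79.86
  = 84.744 + 9.5832
  = 94.327
  ≈ 94.33

94.33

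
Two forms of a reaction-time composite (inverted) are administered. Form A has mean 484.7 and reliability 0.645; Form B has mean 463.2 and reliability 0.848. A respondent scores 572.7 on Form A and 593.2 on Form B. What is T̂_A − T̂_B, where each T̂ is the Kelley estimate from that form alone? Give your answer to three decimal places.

T̂_A = 0.645(572.7) + 0.355(484.7) = 541.46000
T̂_B = 0.848(593.2) + 0.152(463.2) = 573.44000
T̂_A − T̂_B = -31.98000

-31.980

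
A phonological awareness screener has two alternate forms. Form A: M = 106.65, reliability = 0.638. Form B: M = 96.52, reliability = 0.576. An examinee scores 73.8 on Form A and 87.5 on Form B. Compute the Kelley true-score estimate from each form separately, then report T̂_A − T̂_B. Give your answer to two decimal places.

T̂_A = 0.638(73.8) + 0.362(106.65) = 85.6917
T̂_B = 0.576(87.5) + 0.424(96.52) = 91.3245
T̂_A − T̂_B = -5.6328

-5.63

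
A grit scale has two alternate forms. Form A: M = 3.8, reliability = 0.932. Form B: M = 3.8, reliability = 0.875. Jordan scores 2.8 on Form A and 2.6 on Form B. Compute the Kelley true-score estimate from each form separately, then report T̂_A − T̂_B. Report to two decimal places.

0.12

T̂_A = 0.932(2.8) + 0.068(3.8) = 2.8680
T̂_B = 0.875(2.6) + 0.125(3.8) = 2.7500
T̂_A − T̂_B = 0.1180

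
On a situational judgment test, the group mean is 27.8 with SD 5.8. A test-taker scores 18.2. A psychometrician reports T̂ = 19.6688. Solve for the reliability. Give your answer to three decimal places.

T̂ = ρX + (1 − ρ)μ  ⇒  T̂ − μ = ρ(X − μ)
ρ = (T̂ − μ)/(X − μ) = (19.6688 − 27.8) / (18.2 − 27.8) = -8.1312 / -9.6 = 0.84700

0.847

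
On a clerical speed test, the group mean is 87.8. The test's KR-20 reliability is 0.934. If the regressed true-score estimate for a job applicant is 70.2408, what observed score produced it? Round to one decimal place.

T̂ = ρX + (1 − ρ)μ  ⇒  X = (T̂ − (1 − ρ)μ) / ρ
X = (70.2408 − 0.066 × 87.8) / 0.934 = (70.2408 − 5.7948) / 0.934 = 64.4460 / 0.934 = 69.000

69.0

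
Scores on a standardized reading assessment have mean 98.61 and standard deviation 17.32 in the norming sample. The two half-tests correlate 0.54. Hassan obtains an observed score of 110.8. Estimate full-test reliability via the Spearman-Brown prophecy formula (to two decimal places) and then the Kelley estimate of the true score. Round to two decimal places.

Spearman-Brown: ρ = 2r/(1 + r) = 2(0.54)/(1 + 0.54) = 1.080/1.54 = 0.7013 → 0.70
Regress the observed score toward the mean by the unreliability: T̂ = 0.70·110.8 + 0.30·98.61 = 77.560 + 29.5830 = 107.143.

107.14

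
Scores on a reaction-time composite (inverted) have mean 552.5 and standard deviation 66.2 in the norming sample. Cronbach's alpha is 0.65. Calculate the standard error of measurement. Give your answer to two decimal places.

SEM = SD · √(1 − ρ) = 66.2 × √0.35 = 66.2 × 0.5916 = 39.164

39.16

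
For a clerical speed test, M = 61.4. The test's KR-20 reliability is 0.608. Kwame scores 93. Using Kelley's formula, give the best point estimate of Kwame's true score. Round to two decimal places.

80.61

T̂ = 0.608(93) + 0.392(61.4) = 56.544 + 24.0688 = 80.613 → 80.61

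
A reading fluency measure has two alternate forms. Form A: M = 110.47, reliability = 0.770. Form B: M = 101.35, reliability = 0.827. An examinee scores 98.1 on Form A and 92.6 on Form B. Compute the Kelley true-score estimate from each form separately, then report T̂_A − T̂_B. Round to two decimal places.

T̂_A = 0.770(98.1) + 0.230(110.47) = 100.9451
T̂_B = 0.827(92.6) + 0.173(101.35) = 94.1137
T̂_A − T̂_B = 6.8314

6.83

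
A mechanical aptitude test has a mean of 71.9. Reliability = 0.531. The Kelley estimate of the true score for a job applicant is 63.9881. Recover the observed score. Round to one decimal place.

T̂ = ρX + (1 − ρ)μ  ⇒  X = (T̂ − (1 − ρ)μ) / ρ
X = (63.9881 − 0.469 × 71.9) / 0.531 = (63.9881 − 33.7211) / 0.531 = 30.2670 / 0.531 = 57.000

57.0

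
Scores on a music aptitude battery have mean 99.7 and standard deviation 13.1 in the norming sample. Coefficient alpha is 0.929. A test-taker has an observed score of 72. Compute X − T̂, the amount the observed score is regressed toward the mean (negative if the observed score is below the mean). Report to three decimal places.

-1.967

T̂ = ρX + (1 − ρ)μ
  = 0.929 × 72 + 0.071 × 99.7
  = 66.888 + 7.0787
  = 73.96670
  ≈ 73.9667
X − T̂ = 72 − 73.9667 = -1.9667 → -1.967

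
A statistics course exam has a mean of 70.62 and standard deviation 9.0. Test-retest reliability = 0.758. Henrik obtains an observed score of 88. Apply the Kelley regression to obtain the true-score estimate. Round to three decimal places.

83.794

T̂ = ρX + (1 − ρ)μ
  = 0.758 × 88 + 0.242 × 70.62
  = 66.704 + 17.09004
  = 83.7940
  ≈ 83.794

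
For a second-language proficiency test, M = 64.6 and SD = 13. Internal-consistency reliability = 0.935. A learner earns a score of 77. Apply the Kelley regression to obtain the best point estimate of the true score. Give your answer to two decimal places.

T̂ = ρX + (1 − ρ)μ
  = 0.935 × 77 + 0.065 × 64.6
  = 71.995 + 4.1990
  = 76.194
  ≈ 76.19

76.19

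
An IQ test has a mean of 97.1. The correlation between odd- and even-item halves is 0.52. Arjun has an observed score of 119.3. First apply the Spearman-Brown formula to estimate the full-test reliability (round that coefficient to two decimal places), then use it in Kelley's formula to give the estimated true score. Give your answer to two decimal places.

112.20

Spearman-Brown: ρ = 2r/(1 + r) = 2(0.52)/(1 + 0.52) = 1.040/1.52 = 0.6842 → 0.68
T̂ = 0.68(119.3) + 0.32(97.1) = 81.124 + 31.072 = 112.196 → 112.20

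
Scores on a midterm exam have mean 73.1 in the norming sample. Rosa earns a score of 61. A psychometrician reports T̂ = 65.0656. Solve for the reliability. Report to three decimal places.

T̂ = ρX + (1 − ρ)μ  ⇒  T̂ − μ = ρ(X − μ)
ρ = (T̂ − μ)/(X − μ) = (65.0656 − 73.1) / (61 − 73.1) = -8.0344 / -12.1 = 0.66400

0.664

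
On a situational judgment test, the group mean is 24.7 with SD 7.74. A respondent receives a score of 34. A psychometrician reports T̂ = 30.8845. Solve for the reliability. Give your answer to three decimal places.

0.665

T̂ = ρX + (1 − ρ)μ  ⇒  T̂ − μ = ρ(X − μ)
ρ = (T̂ − μ)/(X − μ) = (30.8845 − 24.7) / (34 − 24.7) = 6.1845 / 9.3 = 0.66500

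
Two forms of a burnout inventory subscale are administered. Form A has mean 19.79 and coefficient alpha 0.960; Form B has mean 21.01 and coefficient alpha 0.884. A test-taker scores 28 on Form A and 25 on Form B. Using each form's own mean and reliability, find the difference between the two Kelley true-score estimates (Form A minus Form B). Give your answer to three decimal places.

T̂_A = 0.960(28) + 0.040(19.79) = 27.67160
T̂_B = 0.884(25) + 0.116(21.01) = 24.53716
T̂_A − T̂_B = 3.13444

3.134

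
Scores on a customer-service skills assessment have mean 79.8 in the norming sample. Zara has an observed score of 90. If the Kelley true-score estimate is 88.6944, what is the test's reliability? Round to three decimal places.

0.872

T̂ = ρX + (1 − ρ)μ  ⇒  T̂ − μ = ρ(X − μ)
ρ = (T̂ − μ)/(X − μ) = (88.6944 − 79.8) / (90 − 79.8) = 8.8944 / 10.2 = 0.87200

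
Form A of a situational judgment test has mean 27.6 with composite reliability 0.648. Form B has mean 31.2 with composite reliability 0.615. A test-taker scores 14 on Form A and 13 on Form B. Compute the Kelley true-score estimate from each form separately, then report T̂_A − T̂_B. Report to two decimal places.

T̂_A = 0.648(14) + 0.352(27.6) = 18.7872
T̂_B = 0.615(13) + 0.385(31.2) = 20.0070
T̂_A − T̂_B = -1.2198

-1.22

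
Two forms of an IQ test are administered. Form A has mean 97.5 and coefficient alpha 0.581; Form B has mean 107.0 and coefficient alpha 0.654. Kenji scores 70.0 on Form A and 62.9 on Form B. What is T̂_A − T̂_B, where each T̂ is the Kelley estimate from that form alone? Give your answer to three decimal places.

3.364

T̂_A = 0.581(70.0) + 0.419(97.5) = 81.52250
T̂_B = 0.654(62.9) + 0.346(107.0) = 78.15860
T̂_A − T̂_B = 3.36390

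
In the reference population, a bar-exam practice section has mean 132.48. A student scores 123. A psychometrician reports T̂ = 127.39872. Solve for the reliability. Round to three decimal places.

T̂ = ρX + (1 − ρ)μ  ⇒  T̂ − μ = ρ(X − μ)
ρ = (T̂ − μ)/(X − μ) = (127.39872 − 132.48) / (123 − 132.48) = -5.08128 / -9.48 = 0.53600

0.536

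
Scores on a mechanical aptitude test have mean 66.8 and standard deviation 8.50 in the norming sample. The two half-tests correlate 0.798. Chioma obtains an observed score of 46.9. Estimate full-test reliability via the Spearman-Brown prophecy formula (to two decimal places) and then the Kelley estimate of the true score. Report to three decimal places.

49.089

Spearman-Brown: ρ = 2r/(1 + r) = 2(0.798)/(1 + 0.798) = 1.5960/1.798 = 0.8877 → 0.89
T̂ = ρX + (1 − ρ)μ
  = 0.89 × 46.9 + 0.11 × 66.8
  = 41.741 + 7.348
  = 49.0890
  ≈ 49.089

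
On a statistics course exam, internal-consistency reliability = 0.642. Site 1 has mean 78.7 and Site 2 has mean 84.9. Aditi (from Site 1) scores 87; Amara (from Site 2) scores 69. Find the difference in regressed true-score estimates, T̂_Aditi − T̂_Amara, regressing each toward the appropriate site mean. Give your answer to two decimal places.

9.34

T̂_Aditi = 0.642(87) + 0.358(78.7) = 84.0286
T̂_Amara = 0.642(69) + 0.358(84.9) = 74.6922
Difference = 84.0286 − 74.6922 = 9.3364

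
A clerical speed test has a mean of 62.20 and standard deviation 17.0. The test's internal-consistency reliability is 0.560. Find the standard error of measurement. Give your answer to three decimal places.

11.277

SEM = SD · √(1 − ρ) = 17.0 × √0.440 = 17.0 × 0.6633 = 11.2765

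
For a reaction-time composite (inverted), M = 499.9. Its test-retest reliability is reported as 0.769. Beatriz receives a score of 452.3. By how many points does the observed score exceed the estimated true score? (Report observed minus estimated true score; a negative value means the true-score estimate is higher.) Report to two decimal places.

Regress the observed score toward the mean by the unreliability: T̂ = 0.769·452.3 + 0.231·499.9 = 347.8187 + 115.4769 = 463.2956.
X − T̂ = 452.3 − 463.296 = -10.996 → -11.00

-11.00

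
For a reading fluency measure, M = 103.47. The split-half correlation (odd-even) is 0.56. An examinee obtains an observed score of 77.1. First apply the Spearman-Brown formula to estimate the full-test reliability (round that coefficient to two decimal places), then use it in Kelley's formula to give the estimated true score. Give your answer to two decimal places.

84.48

Spearman-Brown: ρ = 2r/(1 + r) = 2(0.56)/(1 + 0.56) = 1.120/1.56 = 0.7179 → 0.72
T̂ = 0.72(77.1) + 0.28(103.47) = 55.512 + 28.9716 = 84.484 → 84.48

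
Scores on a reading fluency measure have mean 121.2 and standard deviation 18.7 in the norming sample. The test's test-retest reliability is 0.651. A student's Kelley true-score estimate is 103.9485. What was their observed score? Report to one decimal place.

T̂ = ρX + (1 − ρ)μ  ⇒  X = (T̂ − (1 − ρ)μ) / ρ
X = (103.9485 − 0.349 × 121.2) / 0.651 = (103.9485 − 42.2988) / 0.651 = 61.6497 / 0.651 = 94.700

94.7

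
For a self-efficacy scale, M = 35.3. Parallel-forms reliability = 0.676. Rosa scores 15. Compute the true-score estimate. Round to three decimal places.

21.577

T̂ = 0.676(15) + 0.324(35.3) = 10.140 + 11.4372 = 21.5772 → 21.577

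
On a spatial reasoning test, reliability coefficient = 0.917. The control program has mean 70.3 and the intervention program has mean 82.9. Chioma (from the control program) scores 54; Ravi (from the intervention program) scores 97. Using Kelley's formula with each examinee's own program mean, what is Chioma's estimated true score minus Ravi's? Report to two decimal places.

-40.48

T̂_Chioma = 0.917(54) + 0.083(70.3) = 55.3529
T̂_Ravi = 0.917(97) + 0.083(82.9) = 95.8297
Difference = 55.3529 − 95.8297 = -40.4768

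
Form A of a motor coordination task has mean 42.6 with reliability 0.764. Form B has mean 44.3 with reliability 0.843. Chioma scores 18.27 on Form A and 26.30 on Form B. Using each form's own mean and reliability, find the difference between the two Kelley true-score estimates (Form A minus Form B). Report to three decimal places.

-5.114

T̂_A = 0.764(18.27) + 0.236(42.6) = 24.01188
T̂_B = 0.843(26.30) + 0.157(44.3) = 29.12600
T̂_A − T̂_B = -5.11412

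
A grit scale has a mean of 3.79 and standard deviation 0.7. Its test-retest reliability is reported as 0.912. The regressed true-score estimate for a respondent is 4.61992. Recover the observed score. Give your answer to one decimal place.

4.7

T̂ = ρX + (1 − ρ)μ  ⇒  X = (T̂ − (1 − ρ)μ) / ρ
X = (4.61992 − 0.088 × 3.79) / 0.912 = (4.61992 − 0.33352) / 0.912 = 4.28640 / 0.912 = 4.700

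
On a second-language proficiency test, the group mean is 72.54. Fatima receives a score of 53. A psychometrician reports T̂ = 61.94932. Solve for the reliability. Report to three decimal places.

T̂ = ρX + (1 − ρ)μ  ⇒  T̂ − μ = ρ(X − μ)
ρ = (T̂ − μ)/(X − μ) = (61.94932 − 72.54) / (53 − 72.54) = -10.59068 / -19.54 = 0.54200

0.542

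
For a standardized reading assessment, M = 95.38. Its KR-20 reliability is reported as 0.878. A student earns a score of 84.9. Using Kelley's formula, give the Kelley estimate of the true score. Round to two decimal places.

86.18

Kelley's formula gives T̂ = 0.878·84.9 + 0.122·95.38 = 74.5422 + 11.63636 = 86.179.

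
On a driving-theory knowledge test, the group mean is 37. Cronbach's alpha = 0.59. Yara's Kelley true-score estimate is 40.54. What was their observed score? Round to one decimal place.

43.0

T̂ = ρX + (1 − ρ)μ  ⇒  X = (T̂ − (1 − ρ)μ) / ρ
X = (40.54 − 0.41 × 37) / 0.59 = (40.54 − 15.17) / 0.59 = 25.37 / 0.59 = 43.000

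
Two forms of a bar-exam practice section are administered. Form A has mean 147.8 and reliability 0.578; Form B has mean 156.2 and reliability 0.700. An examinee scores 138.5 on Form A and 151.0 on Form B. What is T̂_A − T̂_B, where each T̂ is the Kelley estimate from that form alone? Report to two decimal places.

T̂_A = 0.578(138.5) + 0.422(147.8) = 142.4246
T̂_B = 0.700(151.0) + 0.300(156.2) = 152.5600
T̂_A − T̂_B = -10.1354

-10.14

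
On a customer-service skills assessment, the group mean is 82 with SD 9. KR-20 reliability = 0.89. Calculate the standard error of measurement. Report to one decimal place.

SEM = SD · √(1 − ρ) = 9 × √0.11 = 9 × 0.3317 = 2.985

3.0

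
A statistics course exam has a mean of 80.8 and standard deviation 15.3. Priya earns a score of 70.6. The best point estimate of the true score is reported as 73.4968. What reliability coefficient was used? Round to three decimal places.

0.716

T̂ = ρX + (1 − ρ)μ  ⇒  T̂ − μ = ρ(X − μ)
ρ = (T̂ − μ)/(X − μ) = (73.4968 − 80.8) / (70.6 − 80.8) = -7.3032 / -10.2 = 0.71600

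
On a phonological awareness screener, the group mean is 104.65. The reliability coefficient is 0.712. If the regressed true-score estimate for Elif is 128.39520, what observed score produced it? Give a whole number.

T̂ = ρX + (1 − ρ)μ  ⇒  X = (T̂ − (1 − ρ)μ) / ρ
X = (128.39520 − 0.288 × 104.65) / 0.712 = (128.39520 − 30.13920) / 0.712 = 98.25600 / 0.712 = 138.00

138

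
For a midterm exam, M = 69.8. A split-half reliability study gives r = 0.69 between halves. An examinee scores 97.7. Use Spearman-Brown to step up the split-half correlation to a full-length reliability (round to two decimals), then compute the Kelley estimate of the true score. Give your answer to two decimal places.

Spearman-Brown: ρ = 2r/(1 + r) = 2(0.69)/(1 + 0.69) = 1.380/1.69 = 0.8166 → 0.82
T̂ = 0.82(97.7) + 0.18(69.8) = 80.114 + 12.564 = 92.678 → 92.68

92.68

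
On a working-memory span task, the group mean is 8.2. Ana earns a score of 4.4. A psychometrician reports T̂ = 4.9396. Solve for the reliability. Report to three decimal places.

0.858

T̂ = ρX + (1 − ρ)μ  ⇒  T̂ − μ = ρ(X − μ)
ρ = (T̂ − μ)/(X − μ) = (4.9396 − 8.2) / (4.4 − 8.2) = -3.2604 / -3.8 = 0.85800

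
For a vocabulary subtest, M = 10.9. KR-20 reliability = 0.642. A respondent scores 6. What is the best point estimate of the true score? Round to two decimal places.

7.75

Kelley's formula gives T̂ = 0.642·6 + 0.358·10.9 = 3.852 + 3.9022 = 7.754.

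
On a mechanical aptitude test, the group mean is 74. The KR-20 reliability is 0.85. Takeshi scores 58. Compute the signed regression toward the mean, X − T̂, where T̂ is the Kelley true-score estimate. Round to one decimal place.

T̂ = ρX + (1 − ρ)μ
  = 0.85 × 58 + 0.15 × 74
  = 49.30 + 11.10
  = 60.400
  ≈ 60.40
X − T̂ = 58 − 60.40 = -2.40 → -2.4

-2.4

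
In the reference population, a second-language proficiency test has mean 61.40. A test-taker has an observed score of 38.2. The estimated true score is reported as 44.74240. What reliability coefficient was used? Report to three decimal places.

0.718

T̂ = ρX + (1 − ρ)μ  ⇒  T̂ − μ = ρ(X − μ)
ρ = (T̂ − μ)/(X − μ) = (44.74240 − 61.40) / (38.2 − 61.40) = -16.65760 / -23.20 = 0.71800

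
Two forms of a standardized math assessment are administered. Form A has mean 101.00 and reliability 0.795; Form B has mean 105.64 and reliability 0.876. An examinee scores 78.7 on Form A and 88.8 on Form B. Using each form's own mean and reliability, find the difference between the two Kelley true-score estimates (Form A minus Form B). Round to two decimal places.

T̂_A = 0.795(78.7) + 0.205(101.00) = 83.2715
T̂_B = 0.876(88.8) + 0.124(105.64) = 90.8882
T̂_A − T̂_B = -7.6167

-7.62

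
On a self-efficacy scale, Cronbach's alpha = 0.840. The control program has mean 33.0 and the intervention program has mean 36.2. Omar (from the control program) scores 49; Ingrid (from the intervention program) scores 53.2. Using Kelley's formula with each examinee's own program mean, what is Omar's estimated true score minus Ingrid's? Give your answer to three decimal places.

-4.040

T̂_Omar = 0.840(49) + 0.160(33.0) = 46.44000
T̂_Ingrid = 0.840(53.2) + 0.160(36.2) = 50.48000
Difference = 46.44000 − 50.48000 = -4.04000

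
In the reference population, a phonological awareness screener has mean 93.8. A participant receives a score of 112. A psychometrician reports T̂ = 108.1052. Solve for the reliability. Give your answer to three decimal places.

T̂ = ρX + (1 − ρ)μ  ⇒  T̂ − μ = ρ(X − μ)
ρ = (T̂ − μ)/(X − μ) = (108.1052 − 93.8) / (112 − 93.8) = 14.3052 / 18.2 = 0.78600

0.786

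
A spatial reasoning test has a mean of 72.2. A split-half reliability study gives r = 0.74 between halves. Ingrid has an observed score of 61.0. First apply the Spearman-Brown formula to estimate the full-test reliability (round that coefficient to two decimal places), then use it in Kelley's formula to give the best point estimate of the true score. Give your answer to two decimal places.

62.68

Spearman-Brown: ρ = 2r/(1 + r) = 2(0.74)/(1 + 0.74) = 1.480/1.74 = 0.8506 → 0.85
Kelley's formula gives T̂ = 0.85·61.0 + 0.15·72.2 = 51.850 + 10.830 = 62.680.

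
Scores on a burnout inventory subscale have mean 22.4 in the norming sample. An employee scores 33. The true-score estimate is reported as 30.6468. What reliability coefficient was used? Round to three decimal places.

0.778

T̂ = ρX + (1 − ρ)μ  ⇒  T̂ − μ = ρ(X − μ)
ρ = (T̂ − μ)/(X − μ) = (30.6468 − 22.4) / (33 − 22.4) = 8.2468 / 10.6 = 0.77800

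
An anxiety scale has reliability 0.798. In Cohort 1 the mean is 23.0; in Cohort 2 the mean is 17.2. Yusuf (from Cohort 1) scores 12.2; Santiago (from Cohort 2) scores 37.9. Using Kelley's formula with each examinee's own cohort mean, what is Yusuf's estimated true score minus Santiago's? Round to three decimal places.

T̂_Yusuf = 0.798(12.2) + 0.202(23.0) = 14.38160
T̂_Santiago = 0.798(37.9) + 0.202(17.2) = 33.71860
Difference = 14.38160 − 33.71860 = -19.33700

-19.337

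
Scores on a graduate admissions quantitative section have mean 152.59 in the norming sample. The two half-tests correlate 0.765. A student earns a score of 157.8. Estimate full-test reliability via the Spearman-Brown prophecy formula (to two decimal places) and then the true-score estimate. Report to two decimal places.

Spearman-Brown: ρ = 2r/(1 + r) = 2(0.765)/(1 + 0.765) = 1.5300/1.765 = 0.8669 → 0.87
Regress the observed score toward the mean by the unreliability: T̂ = 0.87·157.8 + 0.13·152.59 = 137.286 + 19.8367 = 157.123.

157.12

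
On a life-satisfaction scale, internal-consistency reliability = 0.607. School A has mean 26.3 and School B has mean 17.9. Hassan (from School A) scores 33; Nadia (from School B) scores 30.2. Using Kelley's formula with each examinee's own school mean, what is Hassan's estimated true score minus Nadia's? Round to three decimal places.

T̂_Hassan = 0.607(33) + 0.393(26.3) = 30.36690
T̂_Nadia = 0.607(30.2) + 0.393(17.9) = 25.36610
Difference = 30.36690 − 25.36610 = 5.00080

5.001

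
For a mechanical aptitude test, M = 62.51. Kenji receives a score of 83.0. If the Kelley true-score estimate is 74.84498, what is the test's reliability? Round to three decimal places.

0.602

T̂ = ρX + (1 − ρ)μ  ⇒  T̂ − μ = ρ(X − μ)
ρ = (T̂ − μ)/(X − μ) = (74.84498 − 62.51) / (83.0 − 62.51) = 12.33498 / 20.49 = 0.60200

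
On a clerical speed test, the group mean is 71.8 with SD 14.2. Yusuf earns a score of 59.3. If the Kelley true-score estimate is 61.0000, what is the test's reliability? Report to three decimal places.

0.864

T̂ = ρX + (1 − ρ)μ  ⇒  T̂ − μ = ρ(X − μ)
ρ = (T̂ − μ)/(X − μ) = (61.0000 − 71.8) / (59.3 − 71.8) = -10.8000 / -12.5 = 0.86400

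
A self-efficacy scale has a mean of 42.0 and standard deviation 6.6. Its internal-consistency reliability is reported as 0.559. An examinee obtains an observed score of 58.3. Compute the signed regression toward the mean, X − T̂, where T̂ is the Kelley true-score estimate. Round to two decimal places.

T̂ = 0.559(58.3) + 0.441(42.0) = 32.5897 + 18.5220 = 51.1117 → 51.112
X − T̂ = 58.3 − 51.112 = 7.188 → 7.19

7.19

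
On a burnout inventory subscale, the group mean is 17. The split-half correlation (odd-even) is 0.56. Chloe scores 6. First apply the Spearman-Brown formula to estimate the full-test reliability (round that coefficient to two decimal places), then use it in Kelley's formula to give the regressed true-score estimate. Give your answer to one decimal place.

9.1

Spearman-Brown: ρ = 2r/(1 + r) = 2(0.56)/(1 + 0.56) = 1.120/1.56 = 0.7179 → 0.72
T̂ = 0.72(6) + 0.28(17) = 4.32 + 4.76 = 9.08 → 9.1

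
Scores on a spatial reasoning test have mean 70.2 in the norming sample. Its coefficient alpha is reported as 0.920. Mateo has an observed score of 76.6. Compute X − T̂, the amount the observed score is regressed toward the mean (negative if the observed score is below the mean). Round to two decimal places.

Regress the observed score toward the mean by the unreliability: T̂ = 0.920·76.6 + 0.080·70.2 = 70.4720 + 5.6160 = 76.0880.
X − T̂ = 76.6 − 76.088 = 0.512 → 0.51

0.51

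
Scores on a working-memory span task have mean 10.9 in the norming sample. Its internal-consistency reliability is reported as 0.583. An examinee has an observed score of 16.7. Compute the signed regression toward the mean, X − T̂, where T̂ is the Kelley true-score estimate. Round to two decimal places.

2.42

Kelley's formula gives T̂ = 0.583·16.7 + 0.417·10.9 = 9.7361 + 4.5453 = 14.2814.
X − T̂ = 16.7 − 14.281 = 2.419 → 2.42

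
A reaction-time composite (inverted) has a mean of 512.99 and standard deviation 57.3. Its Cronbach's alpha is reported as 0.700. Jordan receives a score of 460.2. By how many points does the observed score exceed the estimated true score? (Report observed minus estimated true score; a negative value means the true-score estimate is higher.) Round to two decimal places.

-15.84

Regress the observed score toward the mean by the unreliability: T̂ = 0.700·460.2 + 0.300·512.99 = 322.1400 + 153.89700 = 476.0370.
X − T̂ = 460.2 − 476.037 = -15.837 → -15.84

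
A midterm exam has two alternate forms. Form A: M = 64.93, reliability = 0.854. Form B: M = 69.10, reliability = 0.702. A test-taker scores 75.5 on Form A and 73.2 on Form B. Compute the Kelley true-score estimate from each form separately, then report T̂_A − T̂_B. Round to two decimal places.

T̂_A = 0.854(75.5) + 0.146(64.93) = 73.9568
T̂_B = 0.702(73.2) + 0.298(69.10) = 71.9782
T̂_A − T̂_B = 1.9786

1.98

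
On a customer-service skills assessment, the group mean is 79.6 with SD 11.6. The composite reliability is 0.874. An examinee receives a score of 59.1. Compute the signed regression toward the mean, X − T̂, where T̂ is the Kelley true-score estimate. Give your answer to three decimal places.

Weight the observed score by reliability and the mean by (1 − reliability): T̂ = 0.874·59.1 + 0.126·79.6 = 51.6534 + 10.0296 = 61.68300.
X − T̂ = 59.1 − 61.6830 = -2.5830 → -2.583

-2.583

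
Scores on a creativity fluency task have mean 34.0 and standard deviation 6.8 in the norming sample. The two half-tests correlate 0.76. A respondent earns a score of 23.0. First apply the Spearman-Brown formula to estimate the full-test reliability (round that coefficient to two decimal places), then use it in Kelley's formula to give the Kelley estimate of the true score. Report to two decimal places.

24.54

Spearman-Brown: ρ = 2r/(1 + r) = 2(0.76)/(1 + 0.76) = 1.520/1.76 = 0.8636 → 0.86
T̂ = 0.86(23.0) + 0.14(34.0) = 19.780 + 4.760 = 24.540 → 24.54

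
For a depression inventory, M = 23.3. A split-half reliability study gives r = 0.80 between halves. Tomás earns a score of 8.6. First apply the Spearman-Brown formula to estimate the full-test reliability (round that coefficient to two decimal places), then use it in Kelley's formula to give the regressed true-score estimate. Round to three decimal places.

Spearman-Brown: ρ = 2r/(1 + r) = 2(0.80)/(1 + 0.80) = 1.600/1.80 = 0.8889 → 0.89
Regress the observed score toward the mean by the unreliability: T̂ = 0.89·8.6 + 0.11·23.3 = 7.654 + 2.563 = 10.2170.

10.217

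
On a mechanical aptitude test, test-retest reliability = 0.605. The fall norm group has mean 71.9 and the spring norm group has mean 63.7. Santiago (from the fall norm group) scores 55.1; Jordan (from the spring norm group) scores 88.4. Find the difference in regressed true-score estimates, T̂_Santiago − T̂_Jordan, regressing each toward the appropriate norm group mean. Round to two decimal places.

-16.91

T̂_Santiago = 0.605(55.1) + 0.395(71.9) = 61.7360
T̂_Jordan = 0.605(88.4) + 0.395(63.7) = 78.6435
Difference = 61.7360 − 78.6435 = -16.9075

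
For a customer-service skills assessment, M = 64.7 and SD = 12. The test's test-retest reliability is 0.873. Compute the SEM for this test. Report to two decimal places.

4.28

SEM = SD · √(1 − ρ) = 12 × √0.127 = 12 × 0.3564 = 4.276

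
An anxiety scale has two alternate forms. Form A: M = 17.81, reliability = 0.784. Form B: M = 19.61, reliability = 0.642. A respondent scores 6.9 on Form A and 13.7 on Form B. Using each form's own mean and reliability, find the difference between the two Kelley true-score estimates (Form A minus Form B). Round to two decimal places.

T̂_A = 0.784(6.9) + 0.216(17.81) = 9.2566
T̂_B = 0.642(13.7) + 0.358(19.61) = 15.8158
T̂_A − T̂_B = -6.5592

-6.56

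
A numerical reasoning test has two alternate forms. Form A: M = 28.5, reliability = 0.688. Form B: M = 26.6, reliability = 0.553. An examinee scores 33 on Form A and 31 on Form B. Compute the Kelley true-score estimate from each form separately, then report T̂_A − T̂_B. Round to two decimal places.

2.56

T̂_A = 0.688(33) + 0.312(28.5) = 31.5960
T̂_B = 0.553(31) + 0.447(26.6) = 29.0332
T̂_A − T̂_B = 2.5628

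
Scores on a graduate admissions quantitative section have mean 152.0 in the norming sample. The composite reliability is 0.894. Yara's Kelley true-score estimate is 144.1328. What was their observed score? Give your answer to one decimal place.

T̂ = ρX + (1 − ρ)μ  ⇒  X = (T̂ − (1 − ρ)μ) / ρ
X = (144.1328 − 0.106 × 152.0) / 0.894 = (144.1328 − 16.1120) / 0.894 = 128.0208 / 0.894 = 143.200

143.2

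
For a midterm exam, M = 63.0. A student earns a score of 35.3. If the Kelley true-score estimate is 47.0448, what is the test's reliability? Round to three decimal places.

0.576

T̂ = ρX + (1 − ρ)μ  ⇒  T̂ − μ = ρ(X − μ)
ρ = (T̂ − μ)/(X − μ) = (47.0448 − 63.0) / (35.3 − 63.0) = -15.9552 / -27.7 = 0.57600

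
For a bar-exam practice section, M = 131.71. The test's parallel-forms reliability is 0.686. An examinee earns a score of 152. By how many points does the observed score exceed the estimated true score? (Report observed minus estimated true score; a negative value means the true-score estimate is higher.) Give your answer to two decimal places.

T̂ = ρX + (1 − ρ)μ
  = 0.686 × 152 + 0.314 × 131.71
  = 104.272 + 41.35694
  = 145.6289
  ≈ 145.629
X − T̂ = 152 − 145.629 = 6.371 → 6.37

6.37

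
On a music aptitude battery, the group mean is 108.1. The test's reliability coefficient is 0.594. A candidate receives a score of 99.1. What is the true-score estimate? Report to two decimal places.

T̂ = 0.594(99.1) + 0.406(108.1) = 58.8654 + 43.8886 = 102.754 → 102.75

102.75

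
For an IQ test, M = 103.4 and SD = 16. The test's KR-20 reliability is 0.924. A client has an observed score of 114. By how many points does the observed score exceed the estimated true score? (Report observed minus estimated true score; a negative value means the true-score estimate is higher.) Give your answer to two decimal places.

0.81

T̂ = 0.924(114) + 0.076(103.4) = 105.336 + 7.8584 = 113.1944 → 113.194
X − T̂ = 114 − 113.194 = 0.806 → 0.81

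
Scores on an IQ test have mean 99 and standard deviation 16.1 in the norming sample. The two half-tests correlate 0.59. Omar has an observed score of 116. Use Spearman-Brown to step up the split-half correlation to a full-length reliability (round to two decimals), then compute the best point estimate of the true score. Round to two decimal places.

Spearman-Brown: ρ = 2r/(1 + r) = 2(0.59)/(1 + 0.59) = 1.180/1.59 = 0.7421 → 0.74
T̂ = 0.74(116) + 0.26(99) = 85.84 + 25.74 = 111.580 → 111.58

111.58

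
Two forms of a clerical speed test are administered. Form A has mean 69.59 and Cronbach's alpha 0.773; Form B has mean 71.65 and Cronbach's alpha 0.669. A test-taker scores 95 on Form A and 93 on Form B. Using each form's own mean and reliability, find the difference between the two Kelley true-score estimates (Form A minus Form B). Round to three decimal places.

T̂_A = 0.773(95) + 0.227(69.59) = 89.23193
T̂_B = 0.669(93) + 0.331(71.65) = 85.93315
T̂_A − T̂_B = 3.29878

3.299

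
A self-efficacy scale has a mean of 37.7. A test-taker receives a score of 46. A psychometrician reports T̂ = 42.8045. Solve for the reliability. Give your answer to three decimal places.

T̂ = ρX + (1 − ρ)μ  ⇒  T̂ − μ = ρ(X − μ)
ρ = (T̂ − μ)/(X − μ) = (42.8045 − 37.7) / (46 − 37.7) = 5.1045 / 8.3 = 0.61500

0.615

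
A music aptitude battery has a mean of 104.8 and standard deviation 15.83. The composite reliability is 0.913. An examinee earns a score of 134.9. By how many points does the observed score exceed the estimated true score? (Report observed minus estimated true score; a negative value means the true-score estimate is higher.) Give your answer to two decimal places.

T̂ = 0.913(134.9) + 0.087(104.8) = 123.1637 + 9.1176 = 132.2813 → 132.281
X − T̂ = 134.9 − 132.281 = 2.619 → 2.62

2.62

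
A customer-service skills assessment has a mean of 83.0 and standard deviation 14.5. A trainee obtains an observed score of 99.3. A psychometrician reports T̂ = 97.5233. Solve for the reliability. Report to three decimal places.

0.891

T̂ = ρX + (1 − ρ)μ  ⇒  T̂ − μ = ρ(X − μ)
ρ = (T̂ − μ)/(X − μ) = (97.5233 − 83.0) / (99.3 − 83.0) = 14.5233 / 16.3 = 0.89100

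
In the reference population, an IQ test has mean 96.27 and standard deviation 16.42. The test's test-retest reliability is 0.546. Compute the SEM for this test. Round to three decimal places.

11.064

SEM = SD · √(1 − ρ) = 16.42 × √0.454 = 16.42 × 0.6738 = 11.0637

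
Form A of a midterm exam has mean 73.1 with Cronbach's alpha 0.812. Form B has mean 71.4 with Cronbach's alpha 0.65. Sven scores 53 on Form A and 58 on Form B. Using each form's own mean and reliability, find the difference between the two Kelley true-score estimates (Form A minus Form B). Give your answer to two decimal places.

-5.91

T̂_A = 0.812(53) + 0.188(73.1) = 56.7788
T̂_B = 0.65(58) + 0.35(71.4) = 62.6900
T̂_A − T̂_B = -5.9112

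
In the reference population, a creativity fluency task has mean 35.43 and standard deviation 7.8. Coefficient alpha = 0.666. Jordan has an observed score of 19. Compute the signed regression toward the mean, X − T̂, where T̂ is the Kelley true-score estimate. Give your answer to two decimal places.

-5.49

T̂ = ρX + (1 − ρ)μ
  = 0.666 × 19 + 0.334 × 35.43
  = 12.654 + 11.83362
  = 24.4876
  ≈ 24.488
X − T̂ = 19 − 24.488 = -5.488 → -5.49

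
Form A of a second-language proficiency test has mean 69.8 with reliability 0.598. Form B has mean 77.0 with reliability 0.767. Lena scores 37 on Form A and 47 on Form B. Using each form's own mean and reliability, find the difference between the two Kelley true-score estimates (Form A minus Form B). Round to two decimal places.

-3.80

T̂_A = 0.598(37) + 0.402(69.8) = 50.1856
T̂_B = 0.767(47) + 0.233(77.0) = 53.9900
T̂_A − T̂_B = -3.8044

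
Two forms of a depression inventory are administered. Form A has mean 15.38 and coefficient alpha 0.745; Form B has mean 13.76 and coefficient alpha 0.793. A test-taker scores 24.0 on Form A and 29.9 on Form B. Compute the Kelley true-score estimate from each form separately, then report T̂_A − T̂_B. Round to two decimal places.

T̂_A = 0.745(24.0) + 0.255(15.38) = 21.8019
T̂_B = 0.793(29.9) + 0.207(13.76) = 26.5590
T̂_A − T̂_B = -4.7571

-4.76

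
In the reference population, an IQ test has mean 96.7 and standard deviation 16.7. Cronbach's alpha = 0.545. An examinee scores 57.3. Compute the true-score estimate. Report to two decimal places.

Kelley's formula gives T̂ = 0.545·57.3 + 0.455·96.7 = 31.2285 + 43.9985 = 75.227.

75.23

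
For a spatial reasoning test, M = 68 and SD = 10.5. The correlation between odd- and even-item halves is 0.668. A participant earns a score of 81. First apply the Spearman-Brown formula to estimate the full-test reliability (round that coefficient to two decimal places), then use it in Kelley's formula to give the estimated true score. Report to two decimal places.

Spearman-Brown: ρ = 2r/(1 + r) = 2(0.668)/(1 + 0.668) = 1.3360/1.668 = 0.8010 → 0.80
T̂ = ρX + (1 − ρ)μ
  = 0.80 × 81 + 0.20 × 68
  = 64.80 + 13.60
  = 78.400
  ≈ 78.40

78.40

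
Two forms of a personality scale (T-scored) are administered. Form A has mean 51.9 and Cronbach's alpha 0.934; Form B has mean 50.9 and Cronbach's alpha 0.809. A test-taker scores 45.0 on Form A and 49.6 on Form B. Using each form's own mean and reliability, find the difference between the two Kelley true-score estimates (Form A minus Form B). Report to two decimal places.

T̂_A = 0.934(45.0) + 0.066(51.9) = 45.4554
T̂_B = 0.809(49.6) + 0.191(50.9) = 49.8483
T̂_A − T̂_B = -4.3929

-4.39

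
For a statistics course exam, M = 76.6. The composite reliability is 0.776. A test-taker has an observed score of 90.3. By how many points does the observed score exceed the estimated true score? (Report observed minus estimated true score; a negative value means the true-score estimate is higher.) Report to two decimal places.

T̂ = 0.776(90.3) + 0.224(76.6) = 70.0728 + 17.1584 = 87.2312 → 87.231
X − T̂ = 90.3 − 87.231 = 3.069 → 3.07

3.07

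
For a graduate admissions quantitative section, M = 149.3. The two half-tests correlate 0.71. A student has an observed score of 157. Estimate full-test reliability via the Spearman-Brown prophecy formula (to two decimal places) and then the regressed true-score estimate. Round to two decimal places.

155.69

Spearman-Brown: ρ = 2r/(1 + r) = 2(0.71)/(1 + 0.71) = 1.420/1.71 = 0.8304 → 0.83
T̂ = ρX + (1 − ρ)μ
  = 0.83 × 157 + 0.17 × 149.3
  = 130.31 + 25.381
  = 155.691
  ≈ 155.69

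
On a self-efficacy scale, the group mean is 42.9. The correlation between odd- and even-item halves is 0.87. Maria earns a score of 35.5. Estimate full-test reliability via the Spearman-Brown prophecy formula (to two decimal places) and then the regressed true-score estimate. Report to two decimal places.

Spearman-Brown: ρ = 2r/(1 + r) = 2(0.87)/(1 + 0.87) = 1.740/1.87 = 0.9305 → 0.93
T̂ = ρX + (1 − ρ)μ
  = 0.93 × 35.5 + 0.07 × 42.9
  = 33.015 + 3.003
  = 36.018
  ≈ 36.02

36.02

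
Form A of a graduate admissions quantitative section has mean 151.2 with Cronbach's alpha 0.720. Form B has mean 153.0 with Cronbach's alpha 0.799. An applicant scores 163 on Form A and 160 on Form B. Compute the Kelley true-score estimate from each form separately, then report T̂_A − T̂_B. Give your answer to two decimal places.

T̂_A = 0.720(163) + 0.280(151.2) = 159.6960
T̂_B = 0.799(160) + 0.201(153.0) = 158.5930
T̂_A − T̂_B = 1.1030

1.10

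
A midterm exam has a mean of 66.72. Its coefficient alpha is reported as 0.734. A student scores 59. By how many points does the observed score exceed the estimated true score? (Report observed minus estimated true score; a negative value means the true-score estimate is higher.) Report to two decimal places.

Weight the observed score by reliability and the mean by (1 − reliability): T̂ = 0.734·59 + 0.266·66.72 = 43.306 + 17.74752 = 61.0535.
X − T̂ = 59 − 61.054 = -2.054 → -2.05

-2.05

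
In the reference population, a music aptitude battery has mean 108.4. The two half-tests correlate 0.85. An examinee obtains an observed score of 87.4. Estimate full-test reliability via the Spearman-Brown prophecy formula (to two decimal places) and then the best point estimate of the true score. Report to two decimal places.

89.08

Spearman-Brown: ρ = 2r/(1 + r) = 2(0.85)/(1 + 0.85) = 1.700/1.85 = 0.9189 → 0.92
T̂ = ρX + (1 − ρ)μ
  = 0.92 × 87.4 + 0.08 × 108.4
  = 80.408 + 8.672
  = 89.080
  ≈ 89.08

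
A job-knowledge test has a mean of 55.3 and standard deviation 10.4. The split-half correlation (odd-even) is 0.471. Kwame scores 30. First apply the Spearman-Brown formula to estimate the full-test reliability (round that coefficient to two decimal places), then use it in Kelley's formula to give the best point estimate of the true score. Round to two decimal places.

39.11

Spearman-Brown: ρ = 2r/(1 + r) = 2(0.471)/(1 + 0.471) = 0.9420/1.471 = 0.6404 → 0.64
T̂ = ρX + (1 − ρ)μ
  = 0.64 × 30 + 0.36 × 55.3
  = 19.20 + 19.908
  = 39.108
  ≈ 39.11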